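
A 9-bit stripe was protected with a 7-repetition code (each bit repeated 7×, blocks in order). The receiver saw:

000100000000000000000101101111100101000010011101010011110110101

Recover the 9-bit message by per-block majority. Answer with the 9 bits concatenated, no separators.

Block 1 (0001000): 1 one → 0
Block 2 (0000000): 0 ones → 0
Block 3 (0000000): 0 ones → 0
Block 4 (1011011): 5 ones → 1
Block 5 (1110010): 4 ones → 1
Block 6 (1000010): 2 ones → 0
Block 7 (0111010): 4 ones → 1
Block 8 (1001111): 5 ones → 1
Block 9 (0110101): 4 ones → 1

000110111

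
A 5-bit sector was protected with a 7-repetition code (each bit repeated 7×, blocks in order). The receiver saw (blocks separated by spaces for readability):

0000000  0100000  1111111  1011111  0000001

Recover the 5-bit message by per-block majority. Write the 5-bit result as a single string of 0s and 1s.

Block 1 (0000000): 0 ones → 0
Block 2 (0100000): 1 one → 0
Block 3 (1111111): 7 ones → 1
Block 4 (1011111): 6 ones → 1
Block 5 (0000001): 1 one → 0

00110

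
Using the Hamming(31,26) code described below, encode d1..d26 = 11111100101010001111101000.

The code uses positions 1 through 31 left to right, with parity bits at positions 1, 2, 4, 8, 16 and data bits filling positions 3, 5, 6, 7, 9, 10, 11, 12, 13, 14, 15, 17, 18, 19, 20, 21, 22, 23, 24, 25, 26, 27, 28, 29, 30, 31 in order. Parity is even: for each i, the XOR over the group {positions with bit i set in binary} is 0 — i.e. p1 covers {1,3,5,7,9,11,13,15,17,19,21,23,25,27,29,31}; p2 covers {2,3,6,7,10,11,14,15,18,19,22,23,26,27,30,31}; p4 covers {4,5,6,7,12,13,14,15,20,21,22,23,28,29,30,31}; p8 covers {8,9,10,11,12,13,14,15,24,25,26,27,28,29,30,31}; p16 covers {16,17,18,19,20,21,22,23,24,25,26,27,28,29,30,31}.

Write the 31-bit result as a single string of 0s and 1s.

0110111011001011010001111101000

Place data at non-parity positions: p1 p2 1 p4 1 1 1 p8 1 1 0 0 1 0 1 p16 0 1 0 0 0 1 1 1 1 1 0 1 0 0 0
p1 (pos 1,3,5,7,9,11,13,15,17,19,21,23,25,27,29,31): XOR of data positions = 1⊕1⊕1⊕1⊕0⊕1⊕1⊕0⊕0⊕0⊕1⊕1⊕0⊕0⊕0 = 0
p2 (pos 2,3,6,7,10,11,14,15,18,19,22,23,26,27,30,31): XOR of data positions = 1⊕1⊕1⊕1⊕0⊕0⊕1⊕1⊕0⊕1⊕1⊕1⊕0⊕0⊕0 = 1
p4 (pos 4,5,6,7,12,13,14,15,20,21,22,23,28,29,30,31): XOR of data positions = 1⊕1⊕1⊕0⊕1⊕0⊕1⊕0⊕0⊕1⊕1⊕1⊕0⊕0⊕0 = 0
p8 (pos 8,9,10,11,12,13,14,15,24,25,26,27,28,29,30,31): XOR of data positions = 1⊕1⊕0⊕0⊕1⊕0⊕1⊕1⊕1⊕1⊕0⊕1⊕0⊕0⊕0 = 0
p16 (pos 16,17,18,19,20,21,22,23,24,25,26,27,28,29,30,31): XOR of data positions = 0⊕1⊕0⊕0⊕0⊕1⊕1⊕1⊕1⊕1⊕0⊕1⊕0⊕0⊕0 = 1
Codeword: 0110111011001011010001111101000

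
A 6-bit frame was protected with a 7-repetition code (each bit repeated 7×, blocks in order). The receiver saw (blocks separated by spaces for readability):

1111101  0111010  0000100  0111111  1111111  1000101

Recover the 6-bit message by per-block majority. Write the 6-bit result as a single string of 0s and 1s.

Block 1 (1111101): 6 ones → 1
Block 2 (0111010): 4 ones → 1
Block 3 (0000100): 1 one → 0
Block 4 (0111111): 6 ones → 1
Block 5 (1111111): 7 ones → 1
Block 6 (1000101): 3 ones → 0

110110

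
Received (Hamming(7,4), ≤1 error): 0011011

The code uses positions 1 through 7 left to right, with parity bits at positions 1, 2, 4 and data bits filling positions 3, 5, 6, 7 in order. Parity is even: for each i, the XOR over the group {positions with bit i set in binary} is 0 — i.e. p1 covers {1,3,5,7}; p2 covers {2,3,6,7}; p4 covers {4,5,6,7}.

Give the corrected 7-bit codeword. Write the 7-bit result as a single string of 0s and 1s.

0011001

s1 (pos 1,3,5,7): 0⊕1⊕0⊕1 = 0
s2 (pos 2,3,6,7): 0⊕1⊕1⊕1 = 1
s4 (pos 4,5,6,7): 1⊕0⊕1⊕1 = 1
Syndrome s4…s1 = 110 → error at position 6.
Flip position 6: 0011011 → 0011001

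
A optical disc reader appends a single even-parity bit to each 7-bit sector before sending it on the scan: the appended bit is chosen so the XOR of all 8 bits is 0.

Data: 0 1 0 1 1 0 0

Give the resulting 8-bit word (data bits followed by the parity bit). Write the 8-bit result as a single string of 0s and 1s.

01011001

XOR of the 7 data bits: 0⊕1⊕0⊕1⊕1⊕0⊕0 = 1
Parity bit = 1 (so all 8 bits XOR to 0).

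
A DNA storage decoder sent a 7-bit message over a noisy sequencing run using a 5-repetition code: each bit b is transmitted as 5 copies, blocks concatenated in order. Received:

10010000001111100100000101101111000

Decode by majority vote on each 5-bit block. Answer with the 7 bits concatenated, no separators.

Block 1 (10010): 2 ones → 0
Block 2 (00000): 0 ones → 0
Block 3 (11111): 5 ones → 1
Block 4 (00100): 1 one → 0
Block 5 (00010): 1 one → 0
Block 6 (11011): 4 ones → 1
Block 7 (11000): 2 ones → 0

0010010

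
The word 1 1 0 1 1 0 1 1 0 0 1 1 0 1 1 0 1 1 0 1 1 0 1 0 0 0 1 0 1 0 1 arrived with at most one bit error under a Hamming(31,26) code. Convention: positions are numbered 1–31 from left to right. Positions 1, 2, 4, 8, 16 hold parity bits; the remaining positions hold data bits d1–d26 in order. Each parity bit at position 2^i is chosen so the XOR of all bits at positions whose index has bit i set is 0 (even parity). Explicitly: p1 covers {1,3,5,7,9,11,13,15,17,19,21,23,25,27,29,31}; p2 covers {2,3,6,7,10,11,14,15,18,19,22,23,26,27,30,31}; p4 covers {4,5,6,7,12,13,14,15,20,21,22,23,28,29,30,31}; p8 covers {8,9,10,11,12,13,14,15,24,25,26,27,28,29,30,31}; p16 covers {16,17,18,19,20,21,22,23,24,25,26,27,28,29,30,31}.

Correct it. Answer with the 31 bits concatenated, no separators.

1101100100110110110110100010101

s1 (pos 1,3,5,7,9,11,13,15,17,19,21,23,25,27,29,31): 1⊕0⊕1⊕1⊕0⊕1⊕0⊕1⊕1⊕0⊕1⊕1⊕0⊕1⊕1⊕1 = 1
s2 (pos 2,3,6,7,10,11,14,15,18,19,22,23,26,27,30,31): 1⊕0⊕0⊕1⊕0⊕1⊕1⊕1⊕1⊕0⊕0⊕1⊕0⊕1⊕0⊕1 = 1
s4 (pos 4,5,6,7,12,13,14,15,20,21,22,23,28,29,30,31): 1⊕1⊕0⊕1⊕1⊕0⊕1⊕1⊕1⊕1⊕0⊕1⊕0⊕1⊕0⊕1 = 1
s8 (pos 8,9,10,11,12,13,14,15,24,25,26,27,28,29,30,31): 1⊕0⊕0⊕1⊕1⊕0⊕1⊕1⊕0⊕0⊕0⊕1⊕0⊕1⊕0⊕1 = 0
s16 (pos 16,17,18,19,20,21,22,23,24,25,26,27,28,29,30,31): 0⊕1⊕1⊕0⊕1⊕1⊕0⊕1⊕0⊕0⊕0⊕1⊕0⊕1⊕0⊕1 = 0
Syndrome s16…s1 = 00111 → error at position 7.
Flip position 7: 1101101100110110110110100010101 → 1101100100110110110110100010101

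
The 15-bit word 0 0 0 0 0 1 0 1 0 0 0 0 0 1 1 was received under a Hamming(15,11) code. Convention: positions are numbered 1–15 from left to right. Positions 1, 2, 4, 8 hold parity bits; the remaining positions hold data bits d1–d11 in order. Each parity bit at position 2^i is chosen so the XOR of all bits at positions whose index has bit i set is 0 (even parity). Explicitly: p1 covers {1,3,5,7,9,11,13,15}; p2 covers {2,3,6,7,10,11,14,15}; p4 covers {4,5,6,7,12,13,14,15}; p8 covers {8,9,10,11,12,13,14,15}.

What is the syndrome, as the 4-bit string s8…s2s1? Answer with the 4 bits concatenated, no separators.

s1 (pos 1,3,5,7,9,11,13,15): 0⊕0⊕0⊕0⊕0⊕0⊕0⊕1 = 1
s2 (pos 2,3,6,7,10,11,14,15): 0⊕0⊕1⊕0⊕0⊕0⊕1⊕1 = 1
s4 (pos 4,5,6,7,12,13,14,15): 0⊕0⊕1⊕0⊕0⊕0⊕1⊕1 = 1
s8 (pos 8,9,10,11,12,13,14,15): 1⊕0⊕0⊕0⊕0⊕0⊕1⊕1 = 1
Syndrome s8…s1 = 1111 → error at position 15.

1111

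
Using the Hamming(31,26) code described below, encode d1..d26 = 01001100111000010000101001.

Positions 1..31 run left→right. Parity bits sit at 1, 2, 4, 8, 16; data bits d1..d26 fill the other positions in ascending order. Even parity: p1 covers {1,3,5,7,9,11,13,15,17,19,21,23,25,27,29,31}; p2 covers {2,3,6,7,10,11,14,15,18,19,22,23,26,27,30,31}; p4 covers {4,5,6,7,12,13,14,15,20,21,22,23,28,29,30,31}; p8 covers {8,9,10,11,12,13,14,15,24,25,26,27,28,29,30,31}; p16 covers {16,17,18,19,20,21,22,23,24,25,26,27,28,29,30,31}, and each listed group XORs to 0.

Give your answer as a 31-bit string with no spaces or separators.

Place data at non-parity positions: p1 p2 0 p4 1 0 0 p8 1 1 0 0 1 1 1 p16 0 0 0 0 1 0 0 0 0 1 0 1 0 0 1
p1 (pos 1,3,5,7,9,11,13,15,17,19,21,23,25,27,29,31): XOR of data positions = 0⊕1⊕0⊕1⊕0⊕1⊕1⊕0⊕0⊕1⊕0⊕0⊕0⊕0⊕1 = 0
p2 (pos 2,3,6,7,10,11,14,15,18,19,22,23,26,27,30,31): XOR of data positions = 0⊕0⊕0⊕1⊕0⊕1⊕1⊕0⊕0⊕0⊕0⊕1⊕0⊕0⊕1 = 1
p4 (pos 4,5,6,7,12,13,14,15,20,21,22,23,28,29,30,31): XOR of data positions = 1⊕0⊕0⊕0⊕1⊕1⊕1⊕0⊕1⊕0⊕0⊕1⊕0⊕0⊕1 = 1
p8 (pos 8,9,10,11,12,13,14,15,24,25,26,27,28,29,30,31): XOR of data positions = 1⊕1⊕0⊕0⊕1⊕1⊕1⊕0⊕0⊕1⊕0⊕1⊕0⊕0⊕1 = 0
p16 (pos 16,17,18,19,20,21,22,23,24,25,26,27,28,29,30,31): XOR of data positions = 0⊕0⊕0⊕0⊕1⊕0⊕0⊕0⊕0⊕1⊕0⊕1⊕0⊕0⊕1 = 0
Codeword: 0101100011001110000010000101001

0101100011001110000010000101001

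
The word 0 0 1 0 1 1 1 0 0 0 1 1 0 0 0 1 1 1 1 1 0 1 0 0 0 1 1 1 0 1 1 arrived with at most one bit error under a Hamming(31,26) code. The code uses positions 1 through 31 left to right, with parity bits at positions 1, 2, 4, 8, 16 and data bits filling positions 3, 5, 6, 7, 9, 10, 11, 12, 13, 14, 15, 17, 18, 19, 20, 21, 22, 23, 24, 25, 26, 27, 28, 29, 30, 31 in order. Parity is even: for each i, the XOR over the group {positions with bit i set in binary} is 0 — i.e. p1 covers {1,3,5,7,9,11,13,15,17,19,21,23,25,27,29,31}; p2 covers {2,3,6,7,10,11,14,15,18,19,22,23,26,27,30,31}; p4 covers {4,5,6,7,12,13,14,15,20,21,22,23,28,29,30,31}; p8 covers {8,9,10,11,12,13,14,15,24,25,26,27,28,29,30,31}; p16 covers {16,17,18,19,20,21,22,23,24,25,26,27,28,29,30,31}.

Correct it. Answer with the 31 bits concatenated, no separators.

s1 (pos 1,3,5,7,9,11,13,15,17,19,21,23,25,27,29,31): 0⊕1⊕1⊕1⊕0⊕1⊕0⊕0⊕1⊕1⊕0⊕0⊕0⊕1⊕0⊕1 = 0
s2 (pos 2,3,6,7,10,11,14,15,18,19,22,23,26,27,30,31): 0⊕1⊕1⊕1⊕0⊕1⊕0⊕0⊕1⊕1⊕1⊕0⊕1⊕1⊕1⊕1 = 1
s4 (pos 4,5,6,7,12,13,14,15,20,21,22,23,28,29,30,31): 0⊕1⊕1⊕1⊕1⊕0⊕0⊕0⊕1⊕0⊕1⊕0⊕1⊕0⊕1⊕1 = 1
s8 (pos 8,9,10,11,12,13,14,15,24,25,26,27,28,29,30,31): 0⊕0⊕0⊕1⊕1⊕0⊕0⊕0⊕0⊕0⊕1⊕1⊕1⊕0⊕1⊕1 = 1
s16 (pos 16,17,18,19,20,21,22,23,24,25,26,27,28,29,30,31): 1⊕1⊕1⊕1⊕1⊕0⊕1⊕0⊕0⊕0⊕1⊕1⊕1⊕0⊕1⊕1 = 1
Syndrome s16…s1 = 11110 → error at position 30.
Flip position 30: 0010111000110001111101000111011 → 0010111000110001111101000111001

0010111000110001111101000111001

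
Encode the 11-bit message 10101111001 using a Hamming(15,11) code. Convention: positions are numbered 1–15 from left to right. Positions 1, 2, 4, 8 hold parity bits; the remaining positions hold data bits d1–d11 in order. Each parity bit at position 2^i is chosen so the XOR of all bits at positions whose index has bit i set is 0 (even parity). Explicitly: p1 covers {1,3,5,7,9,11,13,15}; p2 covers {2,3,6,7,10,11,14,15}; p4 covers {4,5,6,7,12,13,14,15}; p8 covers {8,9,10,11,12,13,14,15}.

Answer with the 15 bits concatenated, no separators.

Place data at non-parity positions: p1 p2 1 p4 0 1 0 p8 1 1 1 1 0 0 1
p1 (pos 1,3,5,7,9,11,13,15): XOR of data positions = 1⊕0⊕0⊕1⊕1⊕0⊕1 = 0
p2 (pos 2,3,6,7,10,11,14,15): XOR of data positions = 1⊕1⊕0⊕1⊕1⊕0⊕1 = 1
p4 (pos 4,5,6,7,12,13,14,15): XOR of data positions = 0⊕1⊕0⊕1⊕0⊕0⊕1 = 1
p8 (pos 8,9,10,11,12,13,14,15): XOR of data positions = 1⊕1⊕1⊕1⊕0⊕0⊕1 = 1
Codeword: 011101011111001

011101011111001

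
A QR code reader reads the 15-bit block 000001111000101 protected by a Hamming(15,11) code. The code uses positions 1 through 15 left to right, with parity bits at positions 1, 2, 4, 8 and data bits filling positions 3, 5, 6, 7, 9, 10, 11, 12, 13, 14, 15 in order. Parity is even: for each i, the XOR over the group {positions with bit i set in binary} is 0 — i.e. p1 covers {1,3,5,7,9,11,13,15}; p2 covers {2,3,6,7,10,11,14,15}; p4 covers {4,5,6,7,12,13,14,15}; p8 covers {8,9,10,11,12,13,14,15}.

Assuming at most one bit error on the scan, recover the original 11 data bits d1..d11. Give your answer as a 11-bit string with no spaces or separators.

00111000101

s1 (pos 1,3,5,7,9,11,13,15): 0⊕0⊕0⊕1⊕1⊕0⊕1⊕1 = 0
s2 (pos 2,3,6,7,10,11,14,15): 0⊕0⊕1⊕1⊕0⊕0⊕0⊕1 = 1
s4 (pos 4,5,6,7,12,13,14,15): 0⊕0⊕1⊕1⊕0⊕1⊕0⊕1 = 0
s8 (pos 8,9,10,11,12,13,14,15): 1⊕1⊕0⊕0⊕0⊕1⊕0⊕1 = 0
Syndrome s8…s1 = 0010 → error at position 2.
Flip position 2: 000001111000101 → 010001111000101
Read data bits from positions 3,5,6,7,9,10,11,12,13,14,15: 00111000101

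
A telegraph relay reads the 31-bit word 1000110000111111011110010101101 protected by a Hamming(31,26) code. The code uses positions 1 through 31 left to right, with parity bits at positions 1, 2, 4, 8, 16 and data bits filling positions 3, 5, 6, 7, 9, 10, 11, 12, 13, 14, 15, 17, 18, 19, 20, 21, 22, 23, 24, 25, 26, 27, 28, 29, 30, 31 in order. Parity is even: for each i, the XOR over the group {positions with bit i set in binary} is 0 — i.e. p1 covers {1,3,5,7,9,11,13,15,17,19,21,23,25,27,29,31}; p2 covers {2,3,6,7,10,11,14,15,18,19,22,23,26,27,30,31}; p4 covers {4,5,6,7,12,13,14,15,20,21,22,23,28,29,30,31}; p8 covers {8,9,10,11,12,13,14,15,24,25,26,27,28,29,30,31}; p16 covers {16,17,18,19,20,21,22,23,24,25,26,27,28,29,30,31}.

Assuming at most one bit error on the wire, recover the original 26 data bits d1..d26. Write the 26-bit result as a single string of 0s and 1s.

00100011111011110010101101

s1 (pos 1,3,5,7,9,11,13,15,17,19,21,23,25,27,29,31): 1⊕0⊕1⊕0⊕0⊕1⊕1⊕1⊕0⊕1⊕1⊕0⊕0⊕0⊕1⊕1 = 1
s2 (pos 2,3,6,7,10,11,14,15,18,19,22,23,26,27,30,31): 0⊕0⊕1⊕0⊕0⊕1⊕1⊕1⊕1⊕1⊕0⊕0⊕1⊕0⊕0⊕1 = 0
s4 (pos 4,5,6,7,12,13,14,15,20,21,22,23,28,29,30,31): 0⊕1⊕1⊕0⊕1⊕1⊕1⊕1⊕1⊕1⊕0⊕0⊕1⊕1⊕0⊕1 = 1
s8 (pos 8,9,10,11,12,13,14,15,24,25,26,27,28,29,30,31): 0⊕0⊕0⊕1⊕1⊕1⊕1⊕1⊕1⊕0⊕1⊕0⊕1⊕1⊕0⊕1 = 0
s16 (pos 16,17,18,19,20,21,22,23,24,25,26,27,28,29,30,31): 1⊕0⊕1⊕1⊕1⊕1⊕0⊕0⊕1⊕0⊕1⊕0⊕1⊕1⊕0⊕1 = 0
Syndrome s16…s1 = 00101 → error at position 5.
Flip position 5: 1000110000111111011110010101101 → 1000010000111111011110010101101
Read data bits from positions 3,5,6,7,9,10,11,12,13,14,15,17,18,19,20,21,22,23,24,25,26,27,28,29,30,31: 00100011111011110010101101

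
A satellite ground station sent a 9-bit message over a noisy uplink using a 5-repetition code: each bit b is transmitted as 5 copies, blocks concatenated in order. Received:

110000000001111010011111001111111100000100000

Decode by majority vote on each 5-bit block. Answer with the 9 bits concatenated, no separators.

Block 1 (11000): 2 ones → 0
Block 2 (00000): 0 ones → 0
Block 3 (01111): 4 ones → 1
Block 4 (01001): 2 ones → 0
Block 5 (11110): 4 ones → 1
Block 6 (01111): 4 ones → 1
Block 7 (11110): 4 ones → 1
Block 8 (00001): 1 one → 0
Block 9 (00000): 0 ones → 0

001011100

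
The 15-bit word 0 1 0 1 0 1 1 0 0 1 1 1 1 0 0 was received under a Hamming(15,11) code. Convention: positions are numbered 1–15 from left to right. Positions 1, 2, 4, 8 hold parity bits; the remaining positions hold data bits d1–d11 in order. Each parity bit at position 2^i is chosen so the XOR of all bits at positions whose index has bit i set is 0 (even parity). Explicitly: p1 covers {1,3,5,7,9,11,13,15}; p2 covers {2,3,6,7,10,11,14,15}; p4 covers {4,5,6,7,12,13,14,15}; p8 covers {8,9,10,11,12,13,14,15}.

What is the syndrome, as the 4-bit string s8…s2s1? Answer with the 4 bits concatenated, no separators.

s1 (pos 1,3,5,7,9,11,13,15): 0⊕0⊕0⊕1⊕0⊕1⊕1⊕0 = 1
s2 (pos 2,3,6,7,10,11,14,15): 1⊕0⊕1⊕1⊕1⊕1⊕0⊕0 = 1
s4 (pos 4,5,6,7,12,13,14,15): 1⊕0⊕1⊕1⊕1⊕1⊕0⊕0 = 1
s8 (pos 8,9,10,11,12,13,14,15): 0⊕0⊕1⊕1⊕1⊕1⊕0⊕0 = 0
Syndrome s8…s1 = 0111 → error at position 7.

0111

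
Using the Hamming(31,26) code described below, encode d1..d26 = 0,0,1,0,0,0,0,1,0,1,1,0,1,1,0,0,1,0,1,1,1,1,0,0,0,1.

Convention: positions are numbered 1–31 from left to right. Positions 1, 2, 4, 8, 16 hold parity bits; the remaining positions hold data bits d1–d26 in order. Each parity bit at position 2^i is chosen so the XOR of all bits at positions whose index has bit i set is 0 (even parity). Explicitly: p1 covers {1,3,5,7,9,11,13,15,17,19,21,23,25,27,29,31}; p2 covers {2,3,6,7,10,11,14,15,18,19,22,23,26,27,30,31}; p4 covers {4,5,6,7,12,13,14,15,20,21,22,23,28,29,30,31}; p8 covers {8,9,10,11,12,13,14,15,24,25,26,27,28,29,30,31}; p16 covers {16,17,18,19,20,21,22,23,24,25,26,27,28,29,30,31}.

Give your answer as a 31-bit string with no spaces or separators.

1100010000010110011001011110001

Place data at non-parity positions: p1 p2 0 p4 0 1 0 p8 0 0 0 1 0 1 1 p16 0 1 1 0 0 1 0 1 1 1 1 0 0 0 1
p1 (pos 1,3,5,7,9,11,13,15,17,19,21,23,25,27,29,31): XOR of data positions = 0⊕0⊕0⊕0⊕0⊕0⊕1⊕0⊕1⊕0⊕0⊕1⊕1⊕0⊕1 = 1
p2 (pos 2,3,6,7,10,11,14,15,18,19,22,23,26,27,30,31): XOR of data positions = 0⊕1⊕0⊕0⊕0⊕1⊕1⊕1⊕1⊕1⊕0⊕1⊕1⊕0⊕1 = 1
p4 (pos 4,5,6,7,12,13,14,15,20,21,22,23,28,29,30,31): XOR of data positions = 0⊕1⊕0⊕1⊕0⊕1⊕1⊕0⊕0⊕1⊕0⊕0⊕0⊕0⊕1 = 0
p8 (pos 8,9,10,11,12,13,14,15,24,25,26,27,28,29,30,31): XOR of data positions = 0⊕0⊕0⊕1⊕0⊕1⊕1⊕1⊕1⊕1⊕1⊕0⊕0⊕0⊕1 = 0
p16 (pos 16,17,18,19,20,21,22,23,24,25,26,27,28,29,30,31): XOR of data positions = 0⊕1⊕1⊕0⊕0⊕1⊕0⊕1⊕1⊕1⊕1⊕0⊕0⊕0⊕1 = 0
Codeword: 1100010000010110011001011110001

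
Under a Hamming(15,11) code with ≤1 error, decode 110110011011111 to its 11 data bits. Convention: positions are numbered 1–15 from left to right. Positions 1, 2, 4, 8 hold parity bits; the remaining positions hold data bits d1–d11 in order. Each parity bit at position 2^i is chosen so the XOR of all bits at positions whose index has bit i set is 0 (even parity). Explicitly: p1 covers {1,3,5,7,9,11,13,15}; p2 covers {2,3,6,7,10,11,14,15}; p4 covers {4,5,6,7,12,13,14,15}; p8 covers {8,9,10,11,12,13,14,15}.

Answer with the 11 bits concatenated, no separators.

01001011111

s1 (pos 1,3,5,7,9,11,13,15): 1⊕0⊕1⊕0⊕1⊕1⊕1⊕1 = 0
s2 (pos 2,3,6,7,10,11,14,15): 1⊕0⊕0⊕0⊕0⊕1⊕1⊕1 = 0
s4 (pos 4,5,6,7,12,13,14,15): 1⊕1⊕0⊕0⊕1⊕1⊕1⊕1 = 0
s8 (pos 8,9,10,11,12,13,14,15): 1⊕1⊕0⊕1⊕1⊕1⊕1⊕1 = 1
Syndrome s8…s1 = 1000 → error at position 8.
Flip position 8: 110110011011111 → 110110001011111
Read data bits from positions 3,5,6,7,9,10,11,12,13,14,15: 01001011111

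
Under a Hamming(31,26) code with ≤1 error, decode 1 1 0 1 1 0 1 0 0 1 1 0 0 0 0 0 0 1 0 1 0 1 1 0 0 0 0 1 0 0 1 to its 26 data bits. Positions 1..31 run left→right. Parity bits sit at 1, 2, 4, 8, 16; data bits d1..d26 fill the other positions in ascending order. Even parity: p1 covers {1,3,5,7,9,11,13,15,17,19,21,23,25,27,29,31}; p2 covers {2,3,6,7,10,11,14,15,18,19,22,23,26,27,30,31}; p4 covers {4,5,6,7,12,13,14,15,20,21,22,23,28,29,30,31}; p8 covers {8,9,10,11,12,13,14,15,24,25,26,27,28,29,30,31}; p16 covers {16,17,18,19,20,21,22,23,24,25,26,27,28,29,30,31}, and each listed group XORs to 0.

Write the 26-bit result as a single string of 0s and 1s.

01010110000010101100001001

s1 (pos 1,3,5,7,9,11,13,15,17,19,21,23,25,27,29,31): 1⊕0⊕1⊕1⊕0⊕1⊕0⊕0⊕0⊕0⊕0⊕1⊕0⊕0⊕0⊕1 = 0
s2 (pos 2,3,6,7,10,11,14,15,18,19,22,23,26,27,30,31): 1⊕0⊕0⊕1⊕1⊕1⊕0⊕0⊕1⊕0⊕1⊕1⊕0⊕0⊕0⊕1 = 0
s4 (pos 4,5,6,7,12,13,14,15,20,21,22,23,28,29,30,31): 1⊕1⊕0⊕1⊕0⊕0⊕0⊕0⊕1⊕0⊕1⊕1⊕1⊕0⊕0⊕1 = 0
s8 (pos 8,9,10,11,12,13,14,15,24,25,26,27,28,29,30,31): 0⊕0⊕1⊕1⊕0⊕0⊕0⊕0⊕0⊕0⊕0⊕0⊕1⊕0⊕0⊕1 = 0
s16 (pos 16,17,18,19,20,21,22,23,24,25,26,27,28,29,30,31): 0⊕0⊕1⊕0⊕1⊕0⊕1⊕1⊕0⊕0⊕0⊕0⊕1⊕0⊕0⊕1 = 0
Syndrome s16…s1 = 00000 → no error.
Read data bits from positions 3,5,6,7,9,10,11,12,13,14,15,17,18,19,20,21,22,23,24,25,26,27,28,29,30,31: 01010110000010101100001001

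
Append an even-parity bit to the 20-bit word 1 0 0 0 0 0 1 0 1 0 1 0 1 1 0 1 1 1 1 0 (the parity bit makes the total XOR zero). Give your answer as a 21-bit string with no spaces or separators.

XOR of the 20 data bits: 1⊕0⊕0⊕0⊕0⊕0⊕1⊕0⊕1⊕0⊕1⊕0⊕1⊕1⊕0⊕1⊕1⊕1⊕1⊕0 = 0
Parity bit = 0 (so all 21 bits XOR to 0).

100000101010110111100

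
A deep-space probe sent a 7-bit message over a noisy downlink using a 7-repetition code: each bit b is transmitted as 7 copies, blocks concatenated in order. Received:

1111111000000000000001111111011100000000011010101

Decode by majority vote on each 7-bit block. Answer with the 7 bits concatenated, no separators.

Block 1 (1111111): 7 ones → 1
Block 2 (0000000): 0 ones → 0
Block 3 (0000000): 0 ones → 0
Block 4 (1111111): 7 ones → 1
Block 5 (0111000): 3 ones → 0
Block 6 (0000001): 1 one → 0
Block 7 (1010101): 4 ones → 1

1001001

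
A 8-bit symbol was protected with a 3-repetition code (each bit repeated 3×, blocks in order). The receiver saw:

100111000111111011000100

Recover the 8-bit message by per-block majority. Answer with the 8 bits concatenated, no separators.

01011100

Block 1 (100): 1 one → 0
Block 2 (111): 3 ones → 1
Block 3 (000): 0 ones → 0
Block 4 (111): 3 ones → 1
Block 5 (111): 3 ones → 1
Block 6 (011): 2 ones → 1
Block 7 (000): 0 ones → 0
Block 8 (100): 1 one → 0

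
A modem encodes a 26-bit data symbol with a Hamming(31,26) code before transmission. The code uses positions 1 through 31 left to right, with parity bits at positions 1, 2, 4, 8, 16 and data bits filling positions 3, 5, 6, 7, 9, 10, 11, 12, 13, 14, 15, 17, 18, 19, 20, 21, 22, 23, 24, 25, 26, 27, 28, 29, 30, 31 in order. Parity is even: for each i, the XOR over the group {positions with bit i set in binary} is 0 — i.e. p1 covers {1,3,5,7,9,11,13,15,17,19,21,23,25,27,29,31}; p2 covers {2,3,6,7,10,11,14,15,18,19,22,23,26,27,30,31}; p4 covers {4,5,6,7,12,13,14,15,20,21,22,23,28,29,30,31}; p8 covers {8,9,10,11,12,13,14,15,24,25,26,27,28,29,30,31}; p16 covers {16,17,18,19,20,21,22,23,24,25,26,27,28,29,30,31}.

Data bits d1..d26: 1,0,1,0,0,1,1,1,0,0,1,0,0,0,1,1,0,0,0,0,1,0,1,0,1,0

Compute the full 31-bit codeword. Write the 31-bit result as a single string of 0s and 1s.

0111010101110011000110000101010

Place data at non-parity positions: p1 p2 1 p4 0 1 0 p8 0 1 1 1 0 0 1 p16 0 0 0 1 1 0 0 0 0 1 0 1 0 1 0
p1 (pos 1,3,5,7,9,11,13,15,17,19,21,23,25,27,29,31): XOR of data positions = 1⊕0⊕0⊕0⊕1⊕0⊕1⊕0⊕0⊕1⊕0⊕0⊕0⊕0⊕0 = 0
p2 (pos 2,3,6,7,10,11,14,15,18,19,22,23,26,27,30,31): XOR of data positions = 1⊕1⊕0⊕1⊕1⊕0⊕1⊕0⊕0⊕0⊕0⊕1⊕0⊕1⊕0 = 1
p4 (pos 4,5,6,7,12,13,14,15,20,21,22,23,28,29,30,31): XOR of data positions = 0⊕1⊕0⊕1⊕0⊕0⊕1⊕1⊕1⊕0⊕0⊕1⊕0⊕1⊕0 = 1
p8 (pos 8,9,10,11,12,13,14,15,24,25,26,27,28,29,30,31): XOR of data positions = 0⊕1⊕1⊕1⊕0⊕0⊕1⊕0⊕0⊕1⊕0⊕1⊕0⊕1⊕0 = 1
p16 (pos 16,17,18,19,20,21,22,23,24,25,26,27,28,29,30,31): XOR of data positions = 0⊕0⊕0⊕1⊕1⊕0⊕0⊕0⊕0⊕1⊕0⊕1⊕0⊕1⊕0 = 1
Codeword: 0111010101110011000110000101010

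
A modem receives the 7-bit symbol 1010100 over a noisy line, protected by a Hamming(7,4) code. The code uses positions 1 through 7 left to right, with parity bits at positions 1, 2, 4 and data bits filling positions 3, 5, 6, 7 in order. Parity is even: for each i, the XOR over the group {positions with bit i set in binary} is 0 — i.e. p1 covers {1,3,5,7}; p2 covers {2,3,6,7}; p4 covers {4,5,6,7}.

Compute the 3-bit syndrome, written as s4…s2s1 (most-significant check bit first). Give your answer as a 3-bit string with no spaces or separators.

111

s1 (pos 1,3,5,7): 1⊕1⊕1⊕0 = 1
s2 (pos 2,3,6,7): 0⊕1⊕0⊕0 = 1
s4 (pos 4,5,6,7): 0⊕1⊕0⊕0 = 1
Syndrome s4…s1 = 111 → error at position 7.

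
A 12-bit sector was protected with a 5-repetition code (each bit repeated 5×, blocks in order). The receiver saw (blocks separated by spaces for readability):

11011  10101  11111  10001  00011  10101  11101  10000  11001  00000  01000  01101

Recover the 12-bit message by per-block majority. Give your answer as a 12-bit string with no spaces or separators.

111001101001

Block 1 (11011): 4 ones → 1
Block 2 (10101): 3 ones → 1
Block 3 (11111): 5 ones → 1
Block 4 (10001): 2 ones → 0
Block 5 (00011): 2 ones → 0
Block 6 (10101): 3 ones → 1
Block 7 (11101): 4 ones → 1
Block 8 (10000): 1 one → 0
Block 9 (11001): 3 ones → 1
Block 10 (00000): 0 ones → 0
Block 11 (01000): 1 one → 0
Block 12 (01101): 3 ones → 1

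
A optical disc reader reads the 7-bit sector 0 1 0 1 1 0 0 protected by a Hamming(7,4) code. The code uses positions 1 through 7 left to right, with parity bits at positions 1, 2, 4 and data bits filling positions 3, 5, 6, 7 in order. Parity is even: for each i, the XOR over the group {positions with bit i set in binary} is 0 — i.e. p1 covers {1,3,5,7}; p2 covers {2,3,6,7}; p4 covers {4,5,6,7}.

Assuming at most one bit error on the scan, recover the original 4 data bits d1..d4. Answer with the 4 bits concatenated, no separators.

s1 (pos 1,3,5,7): 0⊕0⊕1⊕0 = 1
s2 (pos 2,3,6,7): 1⊕0⊕0⊕0 = 1
s4 (pos 4,5,6,7): 1⊕1⊕0⊕0 = 0
Syndrome s4…s1 = 011 → error at position 3.
Flip position 3: 0101100 → 0111100
Read data bits from positions 3,5,6,7: 1100

1100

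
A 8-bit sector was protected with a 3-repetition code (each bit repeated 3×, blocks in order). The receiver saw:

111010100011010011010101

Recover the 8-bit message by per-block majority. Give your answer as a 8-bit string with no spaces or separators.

Block 1 (111): 3 ones → 1
Block 2 (010): 1 one → 0
Block 3 (100): 1 one → 0
Block 4 (011): 2 ones → 1
Block 5 (010): 1 one → 0
Block 6 (011): 2 ones → 1
Block 7 (010): 1 one → 0
Block 8 (101): 2 ones → 1

10010101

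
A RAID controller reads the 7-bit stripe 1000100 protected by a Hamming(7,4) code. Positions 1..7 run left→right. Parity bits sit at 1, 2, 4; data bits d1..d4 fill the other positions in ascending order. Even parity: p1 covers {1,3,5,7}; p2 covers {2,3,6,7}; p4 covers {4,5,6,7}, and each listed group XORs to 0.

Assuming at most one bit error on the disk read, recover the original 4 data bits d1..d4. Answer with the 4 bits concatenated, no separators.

0100

s1 (pos 1,3,5,7): 1⊕0⊕1⊕0 = 0
s2 (pos 2,3,6,7): 0⊕0⊕0⊕0 = 0
s4 (pos 4,5,6,7): 0⊕1⊕0⊕0 = 1
Syndrome s4…s1 = 100 → error at position 4.
Flip position 4: 1000100 → 1001100
Read data bits from positions 3,5,6,7: 0100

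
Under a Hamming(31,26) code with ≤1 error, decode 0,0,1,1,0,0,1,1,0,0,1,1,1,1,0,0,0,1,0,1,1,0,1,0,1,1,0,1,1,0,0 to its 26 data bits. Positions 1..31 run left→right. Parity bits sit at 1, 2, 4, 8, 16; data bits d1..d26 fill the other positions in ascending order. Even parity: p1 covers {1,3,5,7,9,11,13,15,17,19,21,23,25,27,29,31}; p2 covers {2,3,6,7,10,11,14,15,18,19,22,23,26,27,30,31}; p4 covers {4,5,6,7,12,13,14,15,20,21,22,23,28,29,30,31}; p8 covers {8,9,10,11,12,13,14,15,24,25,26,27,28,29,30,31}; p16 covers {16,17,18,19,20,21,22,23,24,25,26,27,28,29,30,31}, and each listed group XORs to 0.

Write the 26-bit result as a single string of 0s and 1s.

s1 (pos 1,3,5,7,9,11,13,15,17,19,21,23,25,27,29,31): 0⊕1⊕0⊕1⊕0⊕1⊕1⊕0⊕0⊕0⊕1⊕1⊕1⊕0⊕1⊕0 = 0
s2 (pos 2,3,6,7,10,11,14,15,18,19,22,23,26,27,30,31): 0⊕1⊕0⊕1⊕0⊕1⊕1⊕0⊕1⊕0⊕0⊕1⊕1⊕0⊕0⊕0 = 1
s4 (pos 4,5,6,7,12,13,14,15,20,21,22,23,28,29,30,31): 1⊕0⊕0⊕1⊕1⊕1⊕1⊕0⊕1⊕1⊕0⊕1⊕1⊕1⊕0⊕0 = 0
s8 (pos 8,9,10,11,12,13,14,15,24,25,26,27,28,29,30,31): 1⊕0⊕0⊕1⊕1⊕1⊕1⊕0⊕0⊕1⊕1⊕0⊕1⊕1⊕0⊕0 = 1
s16 (pos 16,17,18,19,20,21,22,23,24,25,26,27,28,29,30,31): 0⊕0⊕1⊕0⊕1⊕1⊕0⊕1⊕0⊕1⊕1⊕0⊕1⊕1⊕0⊕0 = 0
Syndrome s16…s1 = 01010 → error at position 10.
Flip position 10: 0011001100111100010110101101100 → 0011001101111100010110101101100
Read data bits from positions 3,5,6,7,9,10,11,12,13,14,15,17,18,19,20,21,22,23,24,25,26,27,28,29,30,31: 10010111110010110101101100

10010111110010110101101100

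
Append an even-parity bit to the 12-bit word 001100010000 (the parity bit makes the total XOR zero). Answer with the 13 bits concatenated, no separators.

0011000100001

XOR of the 12 data bits: 0⊕0⊕1⊕1⊕0⊕0⊕0⊕1⊕0⊕0⊕0⊕0 = 1
Parity bit = 1 (so all 13 bits XOR to 0).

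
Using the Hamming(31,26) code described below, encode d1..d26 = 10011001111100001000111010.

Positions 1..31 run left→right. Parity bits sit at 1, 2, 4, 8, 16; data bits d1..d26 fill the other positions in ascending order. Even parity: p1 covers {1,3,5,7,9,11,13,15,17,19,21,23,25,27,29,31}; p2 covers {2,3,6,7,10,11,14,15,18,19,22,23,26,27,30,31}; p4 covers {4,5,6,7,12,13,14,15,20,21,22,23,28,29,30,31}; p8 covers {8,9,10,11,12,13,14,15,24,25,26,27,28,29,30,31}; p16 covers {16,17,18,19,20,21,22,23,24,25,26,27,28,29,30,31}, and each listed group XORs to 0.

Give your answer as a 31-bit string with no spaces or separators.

Place data at non-parity positions: p1 p2 1 p4 0 0 1 p8 1 0 0 1 1 1 1 p16 1 0 0 0 0 1 0 0 0 1 1 1 0 1 0
p1 (pos 1,3,5,7,9,11,13,15,17,19,21,23,25,27,29,31): XOR of data positions = 1⊕0⊕1⊕1⊕0⊕1⊕1⊕1⊕0⊕0⊕0⊕0⊕1⊕0⊕0 = 1
p2 (pos 2,3,6,7,10,11,14,15,18,19,22,23,26,27,30,31): XOR of data positions = 1⊕0⊕1⊕0⊕0⊕1⊕1⊕0⊕0⊕1⊕0⊕1⊕1⊕1⊕0 = 0
p4 (pos 4,5,6,7,12,13,14,15,20,21,22,23,28,29,30,31): XOR of data positions = 0⊕0⊕1⊕1⊕1⊕1⊕1⊕0⊕0⊕1⊕0⊕1⊕0⊕1⊕0 = 0
p8 (pos 8,9,10,11,12,13,14,15,24,25,26,27,28,29,30,31): XOR of data positions = 1⊕0⊕0⊕1⊕1⊕1⊕1⊕0⊕0⊕1⊕1⊕1⊕0⊕1⊕0 = 1
p16 (pos 16,17,18,19,20,21,22,23,24,25,26,27,28,29,30,31): XOR of data positions = 1⊕0⊕0⊕0⊕0⊕1⊕0⊕0⊕0⊕1⊕1⊕1⊕0⊕1⊕0 = 0
Codeword: 1010001110011110100001000111010

1010001110011110100001000111010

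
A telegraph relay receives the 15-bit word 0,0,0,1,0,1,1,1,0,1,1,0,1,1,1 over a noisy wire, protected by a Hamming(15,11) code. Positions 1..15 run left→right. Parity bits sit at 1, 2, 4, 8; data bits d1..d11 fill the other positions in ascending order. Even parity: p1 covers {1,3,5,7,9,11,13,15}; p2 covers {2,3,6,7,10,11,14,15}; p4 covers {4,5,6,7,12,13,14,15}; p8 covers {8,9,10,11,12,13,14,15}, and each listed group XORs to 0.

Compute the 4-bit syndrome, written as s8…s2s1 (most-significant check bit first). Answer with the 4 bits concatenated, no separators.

0000

s1 (pos 1,3,5,7,9,11,13,15): 0⊕0⊕0⊕1⊕0⊕1⊕1⊕1 = 0
s2 (pos 2,3,6,7,10,11,14,15): 0⊕0⊕1⊕1⊕1⊕1⊕1⊕1 = 0
s4 (pos 4,5,6,7,12,13,14,15): 1⊕0⊕1⊕1⊕0⊕1⊕1⊕1 = 0
s8 (pos 8,9,10,11,12,13,14,15): 1⊕0⊕1⊕1⊕0⊕1⊕1⊕1 = 0
Syndrome s8…s1 = 0000 → no error.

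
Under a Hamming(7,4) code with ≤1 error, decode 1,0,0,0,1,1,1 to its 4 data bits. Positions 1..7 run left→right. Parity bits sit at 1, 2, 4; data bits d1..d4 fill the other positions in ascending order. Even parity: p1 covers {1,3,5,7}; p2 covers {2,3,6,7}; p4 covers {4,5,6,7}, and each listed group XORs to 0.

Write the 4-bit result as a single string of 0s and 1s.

s1 (pos 1,3,5,7): 1⊕0⊕1⊕1 = 1
s2 (pos 2,3,6,7): 0⊕0⊕1⊕1 = 0
s4 (pos 4,5,6,7): 0⊕1⊕1⊕1 = 1
Syndrome s4…s1 = 101 → error at position 5.
Flip position 5: 1000111 → 1000011
Read data bits from positions 3,5,6,7: 0011

0011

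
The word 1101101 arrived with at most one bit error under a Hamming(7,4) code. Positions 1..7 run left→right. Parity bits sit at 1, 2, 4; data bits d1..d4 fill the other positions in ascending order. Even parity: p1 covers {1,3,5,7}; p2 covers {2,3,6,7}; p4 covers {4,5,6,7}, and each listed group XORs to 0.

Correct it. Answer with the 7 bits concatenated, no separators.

s1 (pos 1,3,5,7): 1⊕0⊕1⊕1 = 1
s2 (pos 2,3,6,7): 1⊕0⊕0⊕1 = 0
s4 (pos 4,5,6,7): 1⊕1⊕0⊕1 = 1
Syndrome s4…s1 = 101 → error at position 5.
Flip position 5: 1101101 → 1101001

1101001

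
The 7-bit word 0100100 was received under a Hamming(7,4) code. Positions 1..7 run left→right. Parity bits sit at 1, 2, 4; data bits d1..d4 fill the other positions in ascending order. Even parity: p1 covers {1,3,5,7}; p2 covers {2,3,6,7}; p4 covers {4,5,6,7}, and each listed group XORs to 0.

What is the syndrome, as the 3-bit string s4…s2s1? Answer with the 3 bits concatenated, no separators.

111

s1 (pos 1,3,5,7): 0⊕0⊕1⊕0 = 1
s2 (pos 2,3,6,7): 1⊕0⊕0⊕0 = 1
s4 (pos 4,5,6,7): 0⊕1⊕0⊕0 = 1
Syndrome s4…s1 = 111 → error at position 7.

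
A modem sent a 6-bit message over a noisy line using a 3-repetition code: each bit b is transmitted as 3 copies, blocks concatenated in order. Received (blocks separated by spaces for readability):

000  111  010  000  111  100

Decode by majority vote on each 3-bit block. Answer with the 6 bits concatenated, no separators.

Block 1 (000): 0 ones → 0
Block 2 (111): 3 ones → 1
Block 3 (010): 1 one → 0
Block 4 (000): 0 ones → 0
Block 5 (111): 3 ones → 1
Block 6 (100): 1 one → 0

010010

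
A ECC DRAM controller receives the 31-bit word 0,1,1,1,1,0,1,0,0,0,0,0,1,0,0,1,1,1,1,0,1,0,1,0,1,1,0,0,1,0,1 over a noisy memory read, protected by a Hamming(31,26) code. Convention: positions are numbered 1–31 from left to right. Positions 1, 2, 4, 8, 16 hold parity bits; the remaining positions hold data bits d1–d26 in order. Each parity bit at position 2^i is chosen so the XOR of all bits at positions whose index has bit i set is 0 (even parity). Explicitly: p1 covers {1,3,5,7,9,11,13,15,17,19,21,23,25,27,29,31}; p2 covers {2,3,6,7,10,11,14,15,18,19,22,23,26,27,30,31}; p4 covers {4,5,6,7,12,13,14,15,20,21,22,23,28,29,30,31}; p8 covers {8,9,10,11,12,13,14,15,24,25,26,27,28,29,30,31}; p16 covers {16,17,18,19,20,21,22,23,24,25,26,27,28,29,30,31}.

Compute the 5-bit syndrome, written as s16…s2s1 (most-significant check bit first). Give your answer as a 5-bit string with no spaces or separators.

01001

s1 (pos 1,3,5,7,9,11,13,15,17,19,21,23,25,27,29,31): 0⊕1⊕1⊕1⊕0⊕0⊕1⊕0⊕1⊕1⊕1⊕1⊕1⊕0⊕1⊕1 = 1
s2 (pos 2,3,6,7,10,11,14,15,18,19,22,23,26,27,30,31): 1⊕1⊕0⊕1⊕0⊕0⊕0⊕0⊕1⊕1⊕0⊕1⊕1⊕0⊕0⊕1 = 0
s4 (pos 4,5,6,7,12,13,14,15,20,21,22,23,28,29,30,31): 1⊕1⊕0⊕1⊕0⊕1⊕0⊕0⊕0⊕1⊕0⊕1⊕0⊕1⊕0⊕1 = 0
s8 (pos 8,9,10,11,12,13,14,15,24,25,26,27,28,29,30,31): 0⊕0⊕0⊕0⊕0⊕1⊕0⊕0⊕0⊕1⊕1⊕0⊕0⊕1⊕0⊕1 = 1
s16 (pos 16,17,18,19,20,21,22,23,24,25,26,27,28,29,30,31): 1⊕1⊕1⊕1⊕0⊕1⊕0⊕1⊕0⊕1⊕1⊕0⊕0⊕1⊕0⊕1 = 0
Syndrome s16…s1 = 01001 → error at position 9.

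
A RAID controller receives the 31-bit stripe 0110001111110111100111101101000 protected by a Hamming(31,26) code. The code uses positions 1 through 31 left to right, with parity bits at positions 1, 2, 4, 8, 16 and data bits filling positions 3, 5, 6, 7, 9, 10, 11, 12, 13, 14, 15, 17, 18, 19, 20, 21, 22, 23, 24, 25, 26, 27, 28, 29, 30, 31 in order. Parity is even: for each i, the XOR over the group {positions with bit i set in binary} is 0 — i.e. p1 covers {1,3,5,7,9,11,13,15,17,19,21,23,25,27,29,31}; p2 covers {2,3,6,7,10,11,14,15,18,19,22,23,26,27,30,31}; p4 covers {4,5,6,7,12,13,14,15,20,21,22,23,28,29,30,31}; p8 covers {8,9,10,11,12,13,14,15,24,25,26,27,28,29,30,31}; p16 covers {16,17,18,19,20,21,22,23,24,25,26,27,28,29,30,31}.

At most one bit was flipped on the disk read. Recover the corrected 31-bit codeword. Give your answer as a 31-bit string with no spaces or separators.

s1 (pos 1,3,5,7,9,11,13,15,17,19,21,23,25,27,29,31): 0⊕1⊕0⊕1⊕1⊕1⊕0⊕1⊕1⊕0⊕1⊕1⊕1⊕0⊕0⊕0 = 1
s2 (pos 2,3,6,7,10,11,14,15,18,19,22,23,26,27,30,31): 1⊕1⊕0⊕1⊕1⊕1⊕1⊕1⊕0⊕0⊕1⊕1⊕1⊕0⊕0⊕0 = 0
s4 (pos 4,5,6,7,12,13,14,15,20,21,22,23,28,29,30,31): 0⊕0⊕0⊕1⊕1⊕0⊕1⊕1⊕1⊕1⊕1⊕1⊕1⊕0⊕0⊕0 = 1
s8 (pos 8,9,10,11,12,13,14,15,24,25,26,27,28,29,30,31): 1⊕1⊕1⊕1⊕1⊕0⊕1⊕1⊕0⊕1⊕1⊕0⊕1⊕0⊕0⊕0 = 0
s16 (pos 16,17,18,19,20,21,22,23,24,25,26,27,28,29,30,31): 1⊕1⊕0⊕0⊕1⊕1⊕1⊕1⊕0⊕1⊕1⊕0⊕1⊕0⊕0⊕0 = 1
Syndrome s16…s1 = 10101 → error at position 21.
Flip position 21: 0110001111110111100111101101000 → 0110001111110111100101101101000

0110001111110111100101101101000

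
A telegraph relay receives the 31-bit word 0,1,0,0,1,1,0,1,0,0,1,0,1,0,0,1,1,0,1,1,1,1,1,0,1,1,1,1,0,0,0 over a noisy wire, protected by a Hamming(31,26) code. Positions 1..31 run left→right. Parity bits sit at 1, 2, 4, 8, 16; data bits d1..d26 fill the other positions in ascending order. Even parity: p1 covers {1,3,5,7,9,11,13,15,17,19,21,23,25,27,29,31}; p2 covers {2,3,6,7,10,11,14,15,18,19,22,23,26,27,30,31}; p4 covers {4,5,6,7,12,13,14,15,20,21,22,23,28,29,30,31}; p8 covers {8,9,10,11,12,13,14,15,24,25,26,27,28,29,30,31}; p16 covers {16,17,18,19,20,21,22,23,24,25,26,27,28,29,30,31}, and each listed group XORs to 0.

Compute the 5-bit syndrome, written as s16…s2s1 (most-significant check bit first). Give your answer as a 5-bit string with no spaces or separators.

11001

s1 (pos 1,3,5,7,9,11,13,15,17,19,21,23,25,27,29,31): 0⊕0⊕1⊕0⊕0⊕1⊕1⊕0⊕1⊕1⊕1⊕1⊕1⊕1⊕0⊕0 = 1
s2 (pos 2,3,6,7,10,11,14,15,18,19,22,23,26,27,30,31): 1⊕0⊕1⊕0⊕0⊕1⊕0⊕0⊕0⊕1⊕1⊕1⊕1⊕1⊕0⊕0 = 0
s4 (pos 4,5,6,7,12,13,14,15,20,21,22,23,28,29,30,31): 0⊕1⊕1⊕0⊕0⊕1⊕0⊕0⊕1⊕1⊕1⊕1⊕1⊕0⊕0⊕0 = 0
s8 (pos 8,9,10,11,12,13,14,15,24,25,26,27,28,29,30,31): 1⊕0⊕0⊕1⊕0⊕1⊕0⊕0⊕0⊕1⊕1⊕1⊕1⊕0⊕0⊕0 = 1
s16 (pos 16,17,18,19,20,21,22,23,24,25,26,27,28,29,30,31): 1⊕1⊕0⊕1⊕1⊕1⊕1⊕1⊕0⊕1⊕1⊕1⊕1⊕0⊕0⊕0 = 1
Syndrome s16…s1 = 11001 → error at position 25.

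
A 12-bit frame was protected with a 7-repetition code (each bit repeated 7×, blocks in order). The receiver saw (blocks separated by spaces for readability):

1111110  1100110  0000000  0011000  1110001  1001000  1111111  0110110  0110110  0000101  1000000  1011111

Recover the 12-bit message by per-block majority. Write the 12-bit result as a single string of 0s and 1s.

Block 1 (1111110): 6 ones → 1
Block 2 (1100110): 4 ones → 1
Block 3 (0000000): 0 ones → 0
Block 4 (0011000): 2 ones → 0
Block 5 (1110001): 4 ones → 1
Block 6 (1001000): 2 ones → 0
Block 7 (1111111): 7 ones → 1
Block 8 (0110110): 4 ones → 1
Block 9 (0110110): 4 ones → 1
Block 10 (0000101): 2 ones → 0
Block 11 (1000000): 1 one → 0
Block 12 (1011111): 6 ones → 1

110010111001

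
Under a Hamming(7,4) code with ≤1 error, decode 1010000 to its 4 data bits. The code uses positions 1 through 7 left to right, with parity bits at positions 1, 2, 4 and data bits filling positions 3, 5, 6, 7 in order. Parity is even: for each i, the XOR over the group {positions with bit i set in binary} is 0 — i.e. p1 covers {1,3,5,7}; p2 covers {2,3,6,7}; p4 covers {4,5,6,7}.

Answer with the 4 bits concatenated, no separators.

1000

s1 (pos 1,3,5,7): 1⊕1⊕0⊕0 = 0
s2 (pos 2,3,6,7): 0⊕1⊕0⊕0 = 1
s4 (pos 4,5,6,7): 0⊕0⊕0⊕0 = 0
Syndrome s4…s1 = 010 → error at position 2.
Flip position 2: 1010000 → 1110000
Read data bits from positions 3,5,6,7: 1000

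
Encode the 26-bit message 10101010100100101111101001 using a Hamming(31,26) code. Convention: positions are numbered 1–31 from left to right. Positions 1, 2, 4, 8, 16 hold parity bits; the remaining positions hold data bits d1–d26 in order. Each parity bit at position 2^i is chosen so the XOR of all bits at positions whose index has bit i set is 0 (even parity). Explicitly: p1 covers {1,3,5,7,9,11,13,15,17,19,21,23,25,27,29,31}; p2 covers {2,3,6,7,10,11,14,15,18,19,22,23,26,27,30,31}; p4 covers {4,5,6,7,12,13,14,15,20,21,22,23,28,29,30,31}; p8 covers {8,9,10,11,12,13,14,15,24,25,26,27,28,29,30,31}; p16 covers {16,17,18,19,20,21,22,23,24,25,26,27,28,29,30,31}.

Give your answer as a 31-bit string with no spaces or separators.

Place data at non-parity positions: p1 p2 1 p4 0 1 0 p8 1 0 1 0 1 0 0 p16 1 0 0 1 0 1 1 1 1 1 0 1 0 0 1
p1 (pos 1,3,5,7,9,11,13,15,17,19,21,23,25,27,29,31): XOR of data positions = 1⊕0⊕0⊕1⊕1⊕1⊕0⊕1⊕0⊕0⊕1⊕1⊕0⊕0⊕1 = 0
p2 (pos 2,3,6,7,10,11,14,15,18,19,22,23,26,27,30,31): XOR of data positions = 1⊕1⊕0⊕0⊕1⊕0⊕0⊕0⊕0⊕1⊕1⊕1⊕0⊕0⊕1 = 1
p4 (pos 4,5,6,7,12,13,14,15,20,21,22,23,28,29,30,31): XOR of data positions = 0⊕1⊕0⊕0⊕1⊕0⊕0⊕1⊕0⊕1⊕1⊕1⊕0⊕0⊕1 = 1
p8 (pos 8,9,10,11,12,13,14,15,24,25,26,27,28,29,30,31): XOR of data positions = 1⊕0⊕1⊕0⊕1⊕0⊕0⊕1⊕1⊕1⊕0⊕1⊕0⊕0⊕1 = 0
p16 (pos 16,17,18,19,20,21,22,23,24,25,26,27,28,29,30,31): XOR of data positions = 1⊕0⊕0⊕1⊕0⊕1⊕1⊕1⊕1⊕1⊕0⊕1⊕0⊕0⊕1 = 1
Codeword: 0111010010101001100101111101001

0111010010101001100101111101001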